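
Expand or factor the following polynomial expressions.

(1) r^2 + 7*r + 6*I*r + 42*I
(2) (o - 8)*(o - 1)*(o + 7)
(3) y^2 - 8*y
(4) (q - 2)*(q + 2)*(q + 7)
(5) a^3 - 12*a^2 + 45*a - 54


(1) = (r + 7)*(r + 6*I)
(2) = o^3 - 2*o^2 - 55*o + 56
(3) = y*(y - 8)
(4) = q^3 + 7*q^2 - 4*q - 28
(5) = (a - 6)*(a - 3)^2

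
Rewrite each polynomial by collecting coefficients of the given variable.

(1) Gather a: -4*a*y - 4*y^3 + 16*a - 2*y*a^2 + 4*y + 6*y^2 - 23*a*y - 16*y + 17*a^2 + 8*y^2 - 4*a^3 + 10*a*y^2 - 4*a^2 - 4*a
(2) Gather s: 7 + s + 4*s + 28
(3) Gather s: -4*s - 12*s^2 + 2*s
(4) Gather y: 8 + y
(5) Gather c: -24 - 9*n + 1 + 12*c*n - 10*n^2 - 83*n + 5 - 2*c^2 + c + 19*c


(1) = -4*a^3 + a^2*(13 - 2*y) + a*(10*y^2 - 27*y + 12) - 4*y^3 + 14*y^2 - 12*y
(2) = 5*s + 35
(3) = -12*s^2 - 2*s
(4) = y + 8
(5) = -2*c^2 + c*(12*n + 20) - 10*n^2 - 92*n - 18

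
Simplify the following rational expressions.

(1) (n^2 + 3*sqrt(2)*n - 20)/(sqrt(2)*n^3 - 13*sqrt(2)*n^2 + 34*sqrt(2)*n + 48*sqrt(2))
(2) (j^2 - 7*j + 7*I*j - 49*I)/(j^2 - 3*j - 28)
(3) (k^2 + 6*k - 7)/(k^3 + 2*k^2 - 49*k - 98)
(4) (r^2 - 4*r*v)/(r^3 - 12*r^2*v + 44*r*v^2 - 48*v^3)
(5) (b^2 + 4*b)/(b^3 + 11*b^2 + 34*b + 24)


(1) = (sqrt(2)*n^2 + 6*n - 20*sqrt(2))/(2*n^3 - 26*n^2 + 68*n + 96)
(2) = (j + 7*I)/(j + 4)
(3) = (k - 1)/(k^2 - 5*k - 14)
(4) = r/(r^2 - 8*r*v + 12*v^2)
(5) = b/(b^2 + 7*b + 6)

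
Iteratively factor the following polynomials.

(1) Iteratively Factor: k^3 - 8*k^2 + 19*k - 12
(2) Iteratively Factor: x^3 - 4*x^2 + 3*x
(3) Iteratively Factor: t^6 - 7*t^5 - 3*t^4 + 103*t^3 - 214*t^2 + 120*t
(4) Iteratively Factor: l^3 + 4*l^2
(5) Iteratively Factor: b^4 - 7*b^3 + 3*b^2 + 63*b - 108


(1) = (k - 1)*(k^2 - 7*k + 12) = (k - 3)*(k - 1)*(k - 4)
(2) = (x)*(x^2 - 4*x + 3) = x*(x - 1)*(x - 3)
(3) = (t - 5)*(t^5 - 2*t^4 - 13*t^3 + 38*t^2 - 24*t) = (t - 5)*(t - 3)*(t^4 + t^3 - 10*t^2 + 8*t) = (t - 5)*(t - 3)*(t - 1)*(t^3 + 2*t^2 - 8*t) = (t - 5)*(t - 3)*(t - 2)*(t - 1)*(t^2 + 4*t) = (t - 5)*(t - 3)*(t - 2)*(t - 1)*(t + 4)*(t)
(4) = (l + 4)*(l^2) = l*(l + 4)*(l)
(5) = (b + 3)*(b^3 - 10*b^2 + 33*b - 36) = (b - 3)*(b + 3)*(b^2 - 7*b + 12) = (b - 3)^2*(b + 3)*(b - 4)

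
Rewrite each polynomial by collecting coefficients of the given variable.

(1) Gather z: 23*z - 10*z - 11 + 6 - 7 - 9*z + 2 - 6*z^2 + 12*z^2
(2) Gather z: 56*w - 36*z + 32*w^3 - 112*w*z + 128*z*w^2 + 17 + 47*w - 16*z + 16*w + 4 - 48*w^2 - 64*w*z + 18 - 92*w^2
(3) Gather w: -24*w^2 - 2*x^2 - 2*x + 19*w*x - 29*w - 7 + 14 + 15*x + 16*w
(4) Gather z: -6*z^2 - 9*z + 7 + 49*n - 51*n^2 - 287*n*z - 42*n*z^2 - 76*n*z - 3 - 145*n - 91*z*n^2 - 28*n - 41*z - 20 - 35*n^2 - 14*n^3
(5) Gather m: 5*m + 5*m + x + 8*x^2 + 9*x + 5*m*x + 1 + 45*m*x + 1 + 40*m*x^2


(1) = 6*z^2 + 4*z - 10
(2) = 32*w^3 - 140*w^2 + 119*w + z*(128*w^2 - 176*w - 52) + 39
(3) = -24*w^2 + w*(19*x - 13) - 2*x^2 + 13*x + 7
(4) = -14*n^3 - 86*n^2 - 124*n + z^2*(-42*n - 6) + z*(-91*n^2 - 363*n - 50) - 16
(5) = m*(40*x^2 + 50*x + 10) + 8*x^2 + 10*x + 2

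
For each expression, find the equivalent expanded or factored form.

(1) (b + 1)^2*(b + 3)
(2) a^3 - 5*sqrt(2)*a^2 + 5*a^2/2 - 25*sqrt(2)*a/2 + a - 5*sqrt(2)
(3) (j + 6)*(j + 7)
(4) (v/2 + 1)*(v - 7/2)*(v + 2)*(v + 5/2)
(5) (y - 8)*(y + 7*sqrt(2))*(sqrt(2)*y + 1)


(1) = b^3 + 5*b^2 + 7*b + 3
(2) = (a + 1/2)*(a + 2)*(a - 5*sqrt(2))
(3) = j^2 + 13*j + 42
(4) = v^4/2 + 3*v^3/2 - 35*v^2/8 - 39*v/2 - 35/2
(5) = sqrt(2)*y^3 - 8*sqrt(2)*y^2 + 15*y^2 - 120*y + 7*sqrt(2)*y - 56*sqrt(2)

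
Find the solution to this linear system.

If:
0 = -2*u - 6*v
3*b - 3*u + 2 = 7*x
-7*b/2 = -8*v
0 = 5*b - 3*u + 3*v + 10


Then:
b = -40/41
u = 105/82
v = -35/82
x = -391/574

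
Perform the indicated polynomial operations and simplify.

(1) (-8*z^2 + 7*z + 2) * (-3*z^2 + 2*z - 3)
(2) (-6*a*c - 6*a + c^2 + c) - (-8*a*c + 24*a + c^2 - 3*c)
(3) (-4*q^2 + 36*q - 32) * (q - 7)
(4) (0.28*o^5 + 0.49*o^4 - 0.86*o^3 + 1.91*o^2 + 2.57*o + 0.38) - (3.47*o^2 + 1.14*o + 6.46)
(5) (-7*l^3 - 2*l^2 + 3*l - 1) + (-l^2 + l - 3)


(1) = 24*z^4 - 37*z^3 + 32*z^2 - 17*z - 6
(2) = 2*a*c - 30*a + 4*c
(3) = -4*q^3 + 64*q^2 - 284*q + 224
(4) = 0.28*o^5 + 0.49*o^4 - 0.86*o^3 - 1.56*o^2 + 1.43*o - 6.08
(5) = -7*l^3 - 3*l^2 + 4*l - 4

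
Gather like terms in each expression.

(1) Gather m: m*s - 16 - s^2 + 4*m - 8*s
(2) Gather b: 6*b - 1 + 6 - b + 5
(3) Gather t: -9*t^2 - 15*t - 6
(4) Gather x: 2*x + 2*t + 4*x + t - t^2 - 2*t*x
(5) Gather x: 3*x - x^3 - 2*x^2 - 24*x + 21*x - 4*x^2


(1) = m*(s + 4) - s^2 - 8*s - 16
(2) = 5*b + 10
(3) = -9*t^2 - 15*t - 6
(4) = -t^2 + 3*t + x*(6 - 2*t)
(5) = -x^3 - 6*x^2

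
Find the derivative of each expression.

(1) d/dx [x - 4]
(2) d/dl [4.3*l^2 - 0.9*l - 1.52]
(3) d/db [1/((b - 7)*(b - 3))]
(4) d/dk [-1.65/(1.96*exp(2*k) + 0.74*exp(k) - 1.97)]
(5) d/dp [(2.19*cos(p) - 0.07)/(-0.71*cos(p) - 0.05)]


(1) = 1
(2) = 8.6*l - 0.9
(3) = 2*(5 - b)/(b^4 - 20*b^3 + 142*b^2 - 420*b + 441)
(4) = (6.468*exp(k) + 1.221)*exp(k)/(1.96*exp(2*k) + 0.74*exp(k) - 1.97)^2
(5) = 0.1592*sin(p)/(0.71*cos(p) + 0.05)^2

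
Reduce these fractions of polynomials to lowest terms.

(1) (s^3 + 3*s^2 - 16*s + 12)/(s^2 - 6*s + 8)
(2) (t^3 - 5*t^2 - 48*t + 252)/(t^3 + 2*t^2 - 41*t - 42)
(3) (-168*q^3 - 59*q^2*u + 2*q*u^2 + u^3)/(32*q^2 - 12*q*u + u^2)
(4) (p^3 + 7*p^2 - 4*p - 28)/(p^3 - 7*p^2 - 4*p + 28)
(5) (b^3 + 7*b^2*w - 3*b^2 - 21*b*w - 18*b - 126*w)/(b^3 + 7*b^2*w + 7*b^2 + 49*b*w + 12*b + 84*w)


(1) = (s^2 + 5*s - 6)/(s - 4)
(2) = (t - 6)/(t + 1)
(3) = (-21*q^2 - 10*q*u - u^2)/(4*q - u)
(4) = (p + 7)/(p - 7)
(5) = (b - 6)/(b + 4)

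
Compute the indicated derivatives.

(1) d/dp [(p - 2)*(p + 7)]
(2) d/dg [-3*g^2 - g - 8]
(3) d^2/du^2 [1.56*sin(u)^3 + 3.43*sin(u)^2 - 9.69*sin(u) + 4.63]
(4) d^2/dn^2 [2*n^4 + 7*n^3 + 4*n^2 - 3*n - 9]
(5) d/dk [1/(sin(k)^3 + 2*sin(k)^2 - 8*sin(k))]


(1) = 2*p + 5
(2) = -6*g - 1
(3) = 8.52*sin(u) + 3.51*sin(3*u) + 6.86*cos(2*u)
(4) = 24*n^2 + 42*n + 8
(5) = (-3*cos(k) - 4/tan(k) + 8*cos(k)/sin(k)^2)/((sin(k) - 2)^2*(sin(k) + 4)^2)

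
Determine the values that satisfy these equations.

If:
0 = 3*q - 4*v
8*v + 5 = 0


Then:
q = -5/6
v = -5/8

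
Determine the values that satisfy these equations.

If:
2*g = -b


Then:
b = -2*g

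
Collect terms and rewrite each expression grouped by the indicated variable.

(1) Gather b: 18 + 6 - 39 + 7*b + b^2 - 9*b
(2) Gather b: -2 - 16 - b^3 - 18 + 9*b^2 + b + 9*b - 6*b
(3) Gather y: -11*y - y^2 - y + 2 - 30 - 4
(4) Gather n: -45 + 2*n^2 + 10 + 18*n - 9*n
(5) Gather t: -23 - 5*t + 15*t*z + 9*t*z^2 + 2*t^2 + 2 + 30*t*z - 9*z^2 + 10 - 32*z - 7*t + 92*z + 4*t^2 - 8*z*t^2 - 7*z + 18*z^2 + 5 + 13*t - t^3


(1) = b^2 - 2*b - 15
(2) = -b^3 + 9*b^2 + 4*b - 36
(3) = -y^2 - 12*y - 32
(4) = 2*n^2 + 9*n - 35
(5) = -t^3 + t^2*(6 - 8*z) + t*(9*z^2 + 45*z + 1) + 9*z^2 + 53*z - 6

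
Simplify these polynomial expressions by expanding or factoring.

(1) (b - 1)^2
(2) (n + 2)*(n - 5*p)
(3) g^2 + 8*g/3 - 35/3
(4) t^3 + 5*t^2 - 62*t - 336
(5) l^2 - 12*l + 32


(1) = b^2 - 2*b + 1
(2) = n^2 - 5*n*p + 2*n - 10*p
(3) = (g - 7/3)*(g + 5)
(4) = (t - 8)*(t + 6)*(t + 7)
(5) = (l - 8)*(l - 4)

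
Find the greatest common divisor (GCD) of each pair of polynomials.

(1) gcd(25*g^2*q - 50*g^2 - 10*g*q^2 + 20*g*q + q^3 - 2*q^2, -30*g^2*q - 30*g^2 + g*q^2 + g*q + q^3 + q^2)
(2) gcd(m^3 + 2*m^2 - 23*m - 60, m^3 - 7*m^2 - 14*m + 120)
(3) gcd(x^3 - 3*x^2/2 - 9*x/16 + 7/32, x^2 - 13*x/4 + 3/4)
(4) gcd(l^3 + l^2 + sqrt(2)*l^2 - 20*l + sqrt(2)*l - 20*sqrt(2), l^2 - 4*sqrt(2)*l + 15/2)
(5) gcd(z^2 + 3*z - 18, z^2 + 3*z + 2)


(1) = -5*g + q
(2) = gcd((m - 5)*(m + 3)*(m + 4), (m - 6)*(m - 5)*(m + 4)) = m^2 - m - 20
(3) = x - 1/4
(4) = 1
(5) = gcd((z - 3)*(z + 6), (z + 1)*(z + 2)) = 1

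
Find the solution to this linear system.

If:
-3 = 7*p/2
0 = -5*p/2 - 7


Then:
No Solution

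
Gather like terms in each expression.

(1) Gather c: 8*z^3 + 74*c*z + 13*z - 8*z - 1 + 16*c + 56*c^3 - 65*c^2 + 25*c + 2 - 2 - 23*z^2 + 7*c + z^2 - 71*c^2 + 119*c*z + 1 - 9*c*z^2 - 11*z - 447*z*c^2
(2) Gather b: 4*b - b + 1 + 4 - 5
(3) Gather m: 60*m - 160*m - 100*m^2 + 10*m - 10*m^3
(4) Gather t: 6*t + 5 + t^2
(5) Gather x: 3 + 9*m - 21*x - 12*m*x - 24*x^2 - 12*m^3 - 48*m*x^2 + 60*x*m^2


(1) = 56*c^3 + c^2*(-447*z - 136) + c*(-9*z^2 + 193*z + 48) + 8*z^3 - 22*z^2 - 6*z
(2) = 3*b
(3) = -10*m^3 - 100*m^2 - 90*m
(4) = t^2 + 6*t + 5
(5) = -12*m^3 + 9*m + x^2*(-48*m - 24) + x*(60*m^2 - 12*m - 21) + 3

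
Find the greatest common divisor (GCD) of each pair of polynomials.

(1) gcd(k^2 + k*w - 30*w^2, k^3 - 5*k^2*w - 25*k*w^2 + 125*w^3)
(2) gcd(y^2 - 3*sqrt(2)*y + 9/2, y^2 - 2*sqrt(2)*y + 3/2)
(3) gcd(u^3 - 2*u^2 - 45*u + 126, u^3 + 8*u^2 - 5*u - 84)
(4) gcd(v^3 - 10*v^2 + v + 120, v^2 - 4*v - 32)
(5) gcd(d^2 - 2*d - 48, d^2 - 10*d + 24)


(1) = -k + 5*w
(2) = gcd((y - 3*sqrt(2)/2)^2, (y - 3*sqrt(2)/2)*(y - sqrt(2)/2)) = y - 3*sqrt(2)/2
(3) = gcd((u - 6)*(u - 3)*(u + 7), (u - 3)*(u + 4)*(u + 7)) = u^2 + 4*u - 21
(4) = gcd((v - 8)*(v - 5)*(v + 3), (v - 8)*(v + 4)) = v - 8
(5) = gcd((d - 8)*(d + 6), (d - 6)*(d - 4)) = 1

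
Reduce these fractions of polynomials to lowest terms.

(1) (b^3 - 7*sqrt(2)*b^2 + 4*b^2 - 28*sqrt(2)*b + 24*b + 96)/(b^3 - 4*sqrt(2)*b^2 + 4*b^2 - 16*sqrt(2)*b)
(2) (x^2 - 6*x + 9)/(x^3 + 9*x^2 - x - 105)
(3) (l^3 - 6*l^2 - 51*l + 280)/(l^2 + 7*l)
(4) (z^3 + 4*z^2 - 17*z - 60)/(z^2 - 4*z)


(1) = (b - 3*sqrt(2))/b
(2) = (x - 3)/(x^2 + 12*x + 35)
(3) = (l^2 - 13*l + 40)/l
(4) = (z^2 + 8*z + 15)/z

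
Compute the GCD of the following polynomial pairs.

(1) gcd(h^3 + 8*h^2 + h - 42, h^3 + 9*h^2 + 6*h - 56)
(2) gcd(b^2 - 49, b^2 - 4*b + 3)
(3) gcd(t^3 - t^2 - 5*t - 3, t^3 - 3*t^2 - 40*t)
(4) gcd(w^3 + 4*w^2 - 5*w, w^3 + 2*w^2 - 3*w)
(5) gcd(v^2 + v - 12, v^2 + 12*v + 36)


(1) = gcd((h - 2)*(h + 3)*(h + 7), (h - 2)*(h + 4)*(h + 7)) = h^2 + 5*h - 14
(2) = gcd((b - 7)*(b + 7), (b - 3)*(b - 1)) = 1
(3) = 1
(4) = gcd(w*(w - 1)*(w + 5), w*(w - 1)*(w + 3)) = w^2 - w
(5) = 1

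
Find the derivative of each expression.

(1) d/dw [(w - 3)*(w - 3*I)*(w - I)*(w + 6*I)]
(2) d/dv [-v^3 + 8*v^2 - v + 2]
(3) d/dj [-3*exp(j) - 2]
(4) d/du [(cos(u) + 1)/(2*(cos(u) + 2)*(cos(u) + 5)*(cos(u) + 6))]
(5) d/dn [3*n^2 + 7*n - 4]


(1) = 4*w^3 + w^2*(-9 + 6*I) + w*(42 - 12*I) - 63 - 18*I
(2) = -3*v^2 + 16*v - 1
(3) = -3*exp(j)
(4) = (cos(u)^3 + 8*cos(u)^2 + 13*cos(u) - 4)*sin(u)/((cos(u) + 2)^2*(cos(u) + 5)^2*(cos(u) + 6)^2)
(5) = 6*n + 7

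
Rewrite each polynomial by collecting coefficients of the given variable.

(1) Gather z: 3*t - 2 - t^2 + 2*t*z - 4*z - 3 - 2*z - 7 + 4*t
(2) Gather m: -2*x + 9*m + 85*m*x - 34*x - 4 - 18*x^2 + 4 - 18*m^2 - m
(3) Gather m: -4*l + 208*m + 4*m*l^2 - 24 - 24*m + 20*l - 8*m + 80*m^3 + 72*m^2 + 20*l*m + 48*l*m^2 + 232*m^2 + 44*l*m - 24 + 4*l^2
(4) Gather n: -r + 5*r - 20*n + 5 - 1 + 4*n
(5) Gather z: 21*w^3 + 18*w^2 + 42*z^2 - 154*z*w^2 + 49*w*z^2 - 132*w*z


(1) = -t^2 + 7*t + z*(2*t - 6) - 12
(2) = -18*m^2 + m*(85*x + 8) - 18*x^2 - 36*x
(3) = 4*l^2 + 16*l + 80*m^3 + m^2*(48*l + 304) + m*(4*l^2 + 64*l + 176) - 48
(4) = -16*n + 4*r + 4
(5) = 21*w^3 + 18*w^2 + z^2*(49*w + 42) + z*(-154*w^2 - 132*w)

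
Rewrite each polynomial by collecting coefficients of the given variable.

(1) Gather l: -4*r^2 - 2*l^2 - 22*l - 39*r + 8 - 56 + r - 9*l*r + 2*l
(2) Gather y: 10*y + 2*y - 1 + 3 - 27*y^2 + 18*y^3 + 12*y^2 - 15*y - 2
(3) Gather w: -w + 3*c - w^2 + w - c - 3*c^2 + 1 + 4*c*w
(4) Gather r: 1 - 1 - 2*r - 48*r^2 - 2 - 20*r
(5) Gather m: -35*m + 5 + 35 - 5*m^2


(1) = -2*l^2 + l*(-9*r - 20) - 4*r^2 - 38*r - 48
(2) = 18*y^3 - 15*y^2 - 3*y
(3) = -3*c^2 + 4*c*w + 2*c - w^2 + 1
(4) = -48*r^2 - 22*r - 2
(5) = -5*m^2 - 35*m + 40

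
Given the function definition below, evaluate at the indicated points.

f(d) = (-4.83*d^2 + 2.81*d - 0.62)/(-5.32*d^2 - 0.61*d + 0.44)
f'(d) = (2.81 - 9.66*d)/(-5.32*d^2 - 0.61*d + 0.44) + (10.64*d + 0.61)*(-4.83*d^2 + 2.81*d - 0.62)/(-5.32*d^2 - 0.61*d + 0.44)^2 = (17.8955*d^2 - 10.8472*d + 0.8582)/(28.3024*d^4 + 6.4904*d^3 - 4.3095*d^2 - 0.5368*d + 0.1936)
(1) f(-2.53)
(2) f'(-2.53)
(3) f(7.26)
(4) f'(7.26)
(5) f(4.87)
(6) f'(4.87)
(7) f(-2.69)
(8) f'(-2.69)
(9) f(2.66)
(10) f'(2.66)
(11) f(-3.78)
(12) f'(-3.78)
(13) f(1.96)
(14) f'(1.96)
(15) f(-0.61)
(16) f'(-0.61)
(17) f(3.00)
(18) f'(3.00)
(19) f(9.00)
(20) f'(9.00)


(1) = 1.21
(2) = 0.14
(3) = 0.83
(4) = 0.01
(5) = 0.79
(6) = 0.02
(7) = 1.18
(8) = 0.12
(9) = 0.70
(10) = 0.07
(11) = 1.10
(12) = 0.06
(13) = 0.64
(14) = 0.11
(15) = 3.54
(16) = 10.37
(17) = 0.72
(18) = 0.05
(19) = 0.84
(20) = 0.01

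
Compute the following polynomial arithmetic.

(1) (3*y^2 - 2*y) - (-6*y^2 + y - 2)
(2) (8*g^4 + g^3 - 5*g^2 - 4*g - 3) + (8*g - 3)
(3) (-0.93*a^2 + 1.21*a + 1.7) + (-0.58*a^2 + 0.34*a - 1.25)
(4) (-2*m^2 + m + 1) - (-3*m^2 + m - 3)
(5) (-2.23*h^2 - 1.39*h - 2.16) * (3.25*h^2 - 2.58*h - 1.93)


(1) = 9*y^2 - 3*y + 2
(2) = 8*g^4 + g^3 - 5*g^2 + 4*g - 6
(3) = -1.51*a^2 + 1.55*a + 0.45
(4) = m^2 + 4
(5) = -7.2475*h^4 + 1.2359*h^3 + 0.8701*h^2 + 8.2555*h + 4.1688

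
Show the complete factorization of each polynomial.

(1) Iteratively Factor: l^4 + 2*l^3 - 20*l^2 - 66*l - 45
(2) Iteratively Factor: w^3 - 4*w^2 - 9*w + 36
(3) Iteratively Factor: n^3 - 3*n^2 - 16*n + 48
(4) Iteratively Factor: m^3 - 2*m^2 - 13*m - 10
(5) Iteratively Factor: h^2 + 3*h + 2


(1) = (l - 5)*(l^3 + 7*l^2 + 15*l + 9) = (l - 5)*(l + 1)*(l^2 + 6*l + 9) = (l - 5)*(l + 1)*(l + 3)*(l + 3)
(2) = (w - 3)*(w^2 - w - 12) = (w - 4)*(w - 3)*(w + 3)
(3) = (n + 4)*(n^2 - 7*n + 12) = (n - 3)*(n + 4)*(n - 4)
(4) = (m + 2)*(m^2 - 4*m - 5) = (m + 1)*(m + 2)*(m - 5)
(5) = (h + 2)*(h + 1)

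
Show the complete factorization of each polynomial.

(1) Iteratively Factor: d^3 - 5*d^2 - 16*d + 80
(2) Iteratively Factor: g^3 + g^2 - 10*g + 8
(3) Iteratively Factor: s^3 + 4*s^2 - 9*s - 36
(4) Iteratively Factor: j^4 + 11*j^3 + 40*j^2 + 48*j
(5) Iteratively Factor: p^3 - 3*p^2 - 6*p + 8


(1) = (d + 4)*(d^2 - 9*d + 20) = (d - 4)*(d + 4)*(d - 5)
(2) = (g - 1)*(g^2 + 2*g - 8) = (g - 2)*(g - 1)*(g + 4)
(3) = (s + 3)*(s^2 + s - 12) = (s - 3)*(s + 3)*(s + 4)
(4) = (j)*(j^3 + 11*j^2 + 40*j + 48) = j*(j + 4)*(j^2 + 7*j + 12) = j*(j + 3)*(j + 4)*(j + 4)
(5) = (p - 4)*(p^2 + p - 2) = (p - 4)*(p - 1)*(p + 2)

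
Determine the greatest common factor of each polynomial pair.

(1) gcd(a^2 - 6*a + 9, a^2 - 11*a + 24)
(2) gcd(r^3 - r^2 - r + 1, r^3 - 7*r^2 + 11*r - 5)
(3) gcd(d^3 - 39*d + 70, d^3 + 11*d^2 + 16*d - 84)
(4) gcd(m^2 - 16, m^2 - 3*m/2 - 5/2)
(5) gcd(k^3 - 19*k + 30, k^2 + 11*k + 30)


(1) = gcd((a - 3)^2, (a - 8)*(a - 3)) = a - 3
(2) = gcd((r - 1)^2*(r + 1), (r - 5)*(r - 1)^2) = r^2 - 2*r + 1
(3) = gcd((d - 5)*(d - 2)*(d + 7), (d - 2)*(d + 6)*(d + 7)) = d^2 + 5*d - 14
(4) = 1
(5) = k + 5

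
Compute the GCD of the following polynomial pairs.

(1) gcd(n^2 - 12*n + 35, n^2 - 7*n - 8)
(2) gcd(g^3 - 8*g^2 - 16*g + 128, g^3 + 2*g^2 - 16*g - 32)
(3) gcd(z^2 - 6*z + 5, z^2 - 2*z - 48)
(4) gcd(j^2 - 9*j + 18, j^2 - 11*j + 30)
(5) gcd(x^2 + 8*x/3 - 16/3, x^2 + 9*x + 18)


(1) = gcd((n - 7)*(n - 5), (n - 8)*(n + 1)) = 1
(2) = g^2 - 16
(3) = 1
(4) = gcd((j - 6)*(j - 3), (j - 6)*(j - 5)) = j - 6
(5) = gcd((x - 4/3)*(x + 4), (x + 3)*(x + 6)) = 1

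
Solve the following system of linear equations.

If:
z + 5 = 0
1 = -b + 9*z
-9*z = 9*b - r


Then:
b = -46
r = -459
z = -5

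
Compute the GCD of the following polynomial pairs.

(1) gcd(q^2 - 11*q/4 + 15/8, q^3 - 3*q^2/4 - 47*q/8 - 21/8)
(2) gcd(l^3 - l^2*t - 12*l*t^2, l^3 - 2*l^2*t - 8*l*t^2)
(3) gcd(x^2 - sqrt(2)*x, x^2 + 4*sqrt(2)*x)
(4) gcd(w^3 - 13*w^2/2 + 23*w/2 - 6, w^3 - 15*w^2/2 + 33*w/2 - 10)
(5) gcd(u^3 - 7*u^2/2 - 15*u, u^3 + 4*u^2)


(1) = 1
(2) = gcd(l*(l - 4*t)*(l + 3*t), l*(l - 4*t)*(l + 2*t)) = -l^2 + 4*l*t
(3) = gcd(x*(x - sqrt(2)), x*(x + 4*sqrt(2))) = x
(4) = gcd((w - 4)*(w - 3/2)*(w - 1), (w - 4)*(w - 5/2)*(w - 1)) = w^2 - 5*w + 4
(5) = u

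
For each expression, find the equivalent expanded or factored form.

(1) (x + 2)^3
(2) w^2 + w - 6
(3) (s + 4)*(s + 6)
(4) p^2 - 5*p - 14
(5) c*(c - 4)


(1) = x^3 + 6*x^2 + 12*x + 8
(2) = (w - 2)*(w + 3)
(3) = s^2 + 10*s + 24
(4) = (p - 7)*(p + 2)
(5) = c^2 - 4*c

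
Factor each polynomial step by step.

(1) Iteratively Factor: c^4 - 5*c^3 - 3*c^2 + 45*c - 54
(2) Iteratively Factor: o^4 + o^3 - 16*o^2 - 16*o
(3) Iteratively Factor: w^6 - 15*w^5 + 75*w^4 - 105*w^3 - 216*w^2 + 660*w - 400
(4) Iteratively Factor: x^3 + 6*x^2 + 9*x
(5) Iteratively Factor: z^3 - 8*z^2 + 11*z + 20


(1) = (c - 3)*(c^3 - 2*c^2 - 9*c + 18) = (c - 3)*(c - 2)*(c^2 - 9) = (c - 3)*(c - 2)*(c + 3)*(c - 3)
(2) = (o + 1)*(o^3 - 16*o) = (o - 4)*(o + 1)*(o^2 + 4*o) = (o - 4)*(o + 1)*(o + 4)*(o)
(3) = (w - 5)*(w^5 - 10*w^4 + 25*w^3 + 20*w^2 - 116*w + 80) = (w - 5)*(w + 2)*(w^4 - 12*w^3 + 49*w^2 - 78*w + 40) = (w - 5)*(w - 2)*(w + 2)*(w^3 - 10*w^2 + 29*w - 20) = (w - 5)*(w - 4)*(w - 2)*(w + 2)*(w^2 - 6*w + 5) = (w - 5)^2*(w - 4)*(w - 2)*(w + 2)*(w - 1)
(4) = (x)*(x^2 + 6*x + 9) = x*(x + 3)*(x + 3)
(5) = (z + 1)*(z^2 - 9*z + 20) = (z - 5)*(z + 1)*(z - 4)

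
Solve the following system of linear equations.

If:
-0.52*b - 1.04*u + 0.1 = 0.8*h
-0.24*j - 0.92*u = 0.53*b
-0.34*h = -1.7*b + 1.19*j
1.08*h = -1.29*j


Then:
b = -0.04
h = 0.09
j = -0.08
u = 0.04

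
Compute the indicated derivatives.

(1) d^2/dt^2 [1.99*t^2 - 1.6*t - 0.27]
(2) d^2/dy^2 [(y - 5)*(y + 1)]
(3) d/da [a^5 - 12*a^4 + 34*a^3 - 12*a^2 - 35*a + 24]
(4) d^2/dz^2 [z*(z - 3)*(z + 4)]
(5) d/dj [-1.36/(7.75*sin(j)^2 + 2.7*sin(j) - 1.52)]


(1) = 3.98000000000000
(2) = 2
(3) = 5*a^4 - 48*a^3 + 102*a^2 - 24*a - 35
(4) = 6*z + 2
(5) = (21.08*sin(j) + 3.672)*cos(j)/(7.75*sin(j)^2 + 2.7*sin(j) - 1.52)^2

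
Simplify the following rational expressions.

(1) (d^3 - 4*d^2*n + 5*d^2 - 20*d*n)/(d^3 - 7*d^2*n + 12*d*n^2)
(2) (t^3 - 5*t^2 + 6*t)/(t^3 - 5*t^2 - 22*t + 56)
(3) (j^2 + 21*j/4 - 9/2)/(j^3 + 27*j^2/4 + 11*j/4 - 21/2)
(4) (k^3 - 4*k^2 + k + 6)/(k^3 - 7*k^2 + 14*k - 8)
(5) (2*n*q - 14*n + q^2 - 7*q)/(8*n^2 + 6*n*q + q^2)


(1) = (d + 5)/(d - 3*n)
(2) = (t^2 - 3*t)/(t^2 - 3*t - 28)
(3) = (4*j - 3)/(4*j^2 + 3*j - 7)
(4) = (k^2 - 2*k - 3)/(k^2 - 5*k + 4)
(5) = (q - 7)/(4*n + q)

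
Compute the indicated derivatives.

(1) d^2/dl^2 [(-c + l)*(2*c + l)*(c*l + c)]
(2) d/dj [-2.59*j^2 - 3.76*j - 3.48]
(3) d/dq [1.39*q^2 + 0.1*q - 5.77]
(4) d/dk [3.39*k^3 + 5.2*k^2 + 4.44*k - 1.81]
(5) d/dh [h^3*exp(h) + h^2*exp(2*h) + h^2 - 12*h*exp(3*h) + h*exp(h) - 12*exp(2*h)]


(1) = 2*c*(c + 3*l + 1)
(2) = -5.18*j - 3.76
(3) = 2.78*q + 0.1
(4) = 10.17*k^2 + 10.4*k + 4.44
(5) = h^3*exp(h) + 2*h^2*exp(2*h) + 3*h^2*exp(h) - 36*h*exp(3*h) + 2*h*exp(2*h) + h*exp(h) + 2*h - 12*exp(3*h) - 24*exp(2*h) + exp(h)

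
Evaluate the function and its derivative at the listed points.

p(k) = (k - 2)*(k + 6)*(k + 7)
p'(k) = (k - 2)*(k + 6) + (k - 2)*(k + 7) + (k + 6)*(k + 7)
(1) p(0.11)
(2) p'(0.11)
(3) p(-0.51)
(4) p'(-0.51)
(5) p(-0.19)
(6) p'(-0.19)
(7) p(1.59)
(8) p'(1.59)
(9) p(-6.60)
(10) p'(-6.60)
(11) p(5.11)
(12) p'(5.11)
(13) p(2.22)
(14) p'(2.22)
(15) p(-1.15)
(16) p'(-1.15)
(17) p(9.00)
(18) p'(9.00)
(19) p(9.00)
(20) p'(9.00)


(1) = -82.11
(2) = 18.46
(3) = -89.43
(4) = 5.56
(5) = -86.65
(6) = 11.93
(7) = -26.73
(8) = 58.56
(9) = 2.06
(10) = 1.48
(11) = 418.43
(12) = 206.76
(13) = 16.67
(14) = 79.63
(15) = -89.37
(16) = -5.33
(17) = 1680.00
(18) = 457.00
(19) = 1680.00
(20) = 457.00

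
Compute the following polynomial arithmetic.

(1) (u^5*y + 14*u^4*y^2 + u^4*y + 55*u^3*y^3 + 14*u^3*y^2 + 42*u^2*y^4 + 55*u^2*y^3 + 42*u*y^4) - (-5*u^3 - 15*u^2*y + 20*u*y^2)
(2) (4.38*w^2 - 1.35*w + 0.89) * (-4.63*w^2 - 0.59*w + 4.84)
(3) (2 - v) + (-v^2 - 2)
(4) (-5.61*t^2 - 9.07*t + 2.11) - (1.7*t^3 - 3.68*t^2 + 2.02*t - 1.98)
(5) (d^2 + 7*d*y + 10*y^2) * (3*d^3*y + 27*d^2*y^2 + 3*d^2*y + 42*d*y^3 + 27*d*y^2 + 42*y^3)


(1) = u^5*y + 14*u^4*y^2 + u^4*y + 55*u^3*y^3 + 14*u^3*y^2 + 5*u^3 + 42*u^2*y^4 + 55*u^2*y^3 + 15*u^2*y + 42*u*y^4 - 20*u*y^2
(2) = -20.2794*w^4 + 3.6663*w^3 + 17.875*w^2 - 7.0591*w + 4.3076
(3) = -v^2 - v
(4) = -1.7*t^3 - 1.93*t^2 - 11.09*t + 4.09
(5) = 3*d^5*y + 48*d^4*y^2 + 3*d^4*y + 261*d^3*y^3 + 48*d^3*y^2 + 564*d^2*y^4 + 261*d^2*y^3 + 420*d*y^5 + 564*d*y^4 + 420*y^5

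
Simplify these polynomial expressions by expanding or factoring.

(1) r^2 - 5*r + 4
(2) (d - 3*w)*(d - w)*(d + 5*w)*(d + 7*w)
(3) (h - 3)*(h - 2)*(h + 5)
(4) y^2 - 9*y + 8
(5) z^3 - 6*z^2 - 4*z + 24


(1) = (r - 4)*(r - 1)
(2) = d^4 + 8*d^3*w - 10*d^2*w^2 - 104*d*w^3 + 105*w^4
(3) = h^3 - 19*h + 30
(4) = (y - 8)*(y - 1)
(5) = (z - 6)*(z - 2)*(z + 2)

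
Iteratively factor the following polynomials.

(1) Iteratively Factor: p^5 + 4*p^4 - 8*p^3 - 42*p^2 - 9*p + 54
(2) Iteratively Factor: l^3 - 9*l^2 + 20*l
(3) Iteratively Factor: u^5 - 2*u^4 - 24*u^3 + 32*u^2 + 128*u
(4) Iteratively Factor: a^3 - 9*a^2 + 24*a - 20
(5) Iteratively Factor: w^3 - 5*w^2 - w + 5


(1) = (p - 3)*(p^4 + 7*p^3 + 13*p^2 - 3*p - 18) = (p - 3)*(p + 2)*(p^3 + 5*p^2 + 3*p - 9) = (p - 3)*(p - 1)*(p + 2)*(p^2 + 6*p + 9) = (p - 3)*(p - 1)*(p + 2)*(p + 3)*(p + 3)
(2) = (l)*(l^2 - 9*l + 20) = l*(l - 5)*(l - 4)
(3) = (u - 4)*(u^4 + 2*u^3 - 16*u^2 - 32*u) = (u - 4)^2*(u^3 + 6*u^2 + 8*u) = u*(u - 4)^2*(u^2 + 6*u + 8) = u*(u - 4)^2*(u + 4)*(u + 2)
(4) = (a - 2)*(a^2 - 7*a + 10) = (a - 5)*(a - 2)*(a - 2)
(5) = (w + 1)*(w^2 - 6*w + 5) = (w - 5)*(w + 1)*(w - 1)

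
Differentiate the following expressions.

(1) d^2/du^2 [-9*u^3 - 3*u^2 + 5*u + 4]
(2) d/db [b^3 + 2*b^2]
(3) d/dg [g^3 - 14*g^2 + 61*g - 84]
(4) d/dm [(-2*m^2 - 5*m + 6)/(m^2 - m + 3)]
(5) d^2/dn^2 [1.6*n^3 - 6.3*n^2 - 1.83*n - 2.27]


(1) = -54*u - 6
(2) = b*(3*b + 4)
(3) = 3*g^2 - 28*g + 61
(4) = (7*m^2 - 24*m - 9)/(m^4 - 2*m^3 + 7*m^2 - 6*m + 9)
(5) = 9.6*n - 12.6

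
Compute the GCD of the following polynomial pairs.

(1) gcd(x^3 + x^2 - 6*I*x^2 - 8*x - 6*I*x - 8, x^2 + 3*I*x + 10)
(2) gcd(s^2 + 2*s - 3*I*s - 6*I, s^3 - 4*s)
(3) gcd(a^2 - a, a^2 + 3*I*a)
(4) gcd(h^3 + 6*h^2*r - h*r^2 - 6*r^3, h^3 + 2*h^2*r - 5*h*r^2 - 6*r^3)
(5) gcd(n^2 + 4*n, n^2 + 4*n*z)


(1) = gcd((x + 1)*(x - 4*I)*(x - 2*I), (x - 2*I)*(x + 5*I)) = x - 2*I
(2) = s + 2
(3) = gcd(a*(a - 1), a*(a + 3*I)) = a
(4) = h + r
(5) = gcd(n*(n + 4), n*(n + 4*z)) = n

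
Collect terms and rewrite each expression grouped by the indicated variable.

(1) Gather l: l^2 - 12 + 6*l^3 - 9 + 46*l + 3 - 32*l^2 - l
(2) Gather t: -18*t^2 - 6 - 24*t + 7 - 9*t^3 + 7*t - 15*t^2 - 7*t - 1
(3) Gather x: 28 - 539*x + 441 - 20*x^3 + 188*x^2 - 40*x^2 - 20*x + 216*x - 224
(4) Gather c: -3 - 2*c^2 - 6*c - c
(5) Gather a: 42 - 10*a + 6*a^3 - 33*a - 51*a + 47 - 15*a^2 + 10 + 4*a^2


(1) = 6*l^3 - 31*l^2 + 45*l - 18
(2) = -9*t^3 - 33*t^2 - 24*t
(3) = -20*x^3 + 148*x^2 - 343*x + 245
(4) = -2*c^2 - 7*c - 3
(5) = 6*a^3 - 11*a^2 - 94*a + 99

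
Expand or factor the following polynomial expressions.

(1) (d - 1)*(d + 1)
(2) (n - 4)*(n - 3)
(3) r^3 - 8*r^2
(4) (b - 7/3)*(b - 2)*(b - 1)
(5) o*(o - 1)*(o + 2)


(1) = d^2 - 1
(2) = n^2 - 7*n + 12
(3) = r^2*(r - 8)
(4) = b^3 - 16*b^2/3 + 9*b - 14/3
(5) = o^3 + o^2 - 2*o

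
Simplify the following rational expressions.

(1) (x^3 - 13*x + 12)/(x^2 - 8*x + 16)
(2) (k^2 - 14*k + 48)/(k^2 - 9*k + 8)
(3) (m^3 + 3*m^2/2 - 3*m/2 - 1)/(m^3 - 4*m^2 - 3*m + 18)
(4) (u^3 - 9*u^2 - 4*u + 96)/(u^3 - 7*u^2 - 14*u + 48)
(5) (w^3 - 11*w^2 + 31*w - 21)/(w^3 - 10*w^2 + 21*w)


(1) = (x^3 - 13*x + 12)/(x^2 - 8*x + 16)
(2) = (k - 6)/(k - 1)
(3) = (2*m^2 - m - 1)/(2*m^2 - 12*m + 18)
(4) = (u - 4)/(u - 2)
(5) = (w - 1)/w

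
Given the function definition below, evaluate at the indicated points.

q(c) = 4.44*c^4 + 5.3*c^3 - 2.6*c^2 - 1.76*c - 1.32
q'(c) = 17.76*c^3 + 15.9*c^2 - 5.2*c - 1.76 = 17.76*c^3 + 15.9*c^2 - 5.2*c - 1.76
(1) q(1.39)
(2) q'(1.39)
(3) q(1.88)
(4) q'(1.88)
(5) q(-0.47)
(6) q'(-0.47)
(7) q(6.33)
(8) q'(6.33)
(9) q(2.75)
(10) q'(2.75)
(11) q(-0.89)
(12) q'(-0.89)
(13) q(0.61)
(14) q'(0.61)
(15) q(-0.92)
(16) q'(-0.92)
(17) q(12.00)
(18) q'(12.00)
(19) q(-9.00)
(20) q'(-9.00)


(1) = 22.02
(2) = 69.43
(3) = 76.86
(4) = 162.67
(5) = -1.40
(6) = 2.35
(7) = 8356.13
(8) = 5107.00
(9) = 338.33
(10) = 473.54
(11) = -2.76
(12) = 2.94
(13) = -1.54
(14) = 5.02
(15) = -2.85
(16) = 2.65
(17) = 100829.40
(18) = 32914.72
(19) = 25071.06
(20) = -11614.10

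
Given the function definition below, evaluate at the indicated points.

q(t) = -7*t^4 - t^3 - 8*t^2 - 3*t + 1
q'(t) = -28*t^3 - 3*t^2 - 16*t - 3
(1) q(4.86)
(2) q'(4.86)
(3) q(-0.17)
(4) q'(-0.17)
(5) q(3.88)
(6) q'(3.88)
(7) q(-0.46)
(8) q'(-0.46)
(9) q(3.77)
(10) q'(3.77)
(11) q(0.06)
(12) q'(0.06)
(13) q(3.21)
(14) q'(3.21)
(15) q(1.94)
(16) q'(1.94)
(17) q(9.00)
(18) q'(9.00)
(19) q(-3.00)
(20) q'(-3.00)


(1) = -4222.53
(2) = -3365.77
(3) = 1.28
(4) = -0.23
(5) = -1775.93
(6) = -1745.75
(7) = 0.47
(8) = 6.45
(9) = -1591.64
(10) = -1606.27
(11) = 0.79
(12) = -3.98
(13) = -867.36
(14) = -1011.40
(15) = -141.38
(16) = -249.77
(17) = -47330.00
(18) = -20802.00
(19) = -602.00
(20) = 774.00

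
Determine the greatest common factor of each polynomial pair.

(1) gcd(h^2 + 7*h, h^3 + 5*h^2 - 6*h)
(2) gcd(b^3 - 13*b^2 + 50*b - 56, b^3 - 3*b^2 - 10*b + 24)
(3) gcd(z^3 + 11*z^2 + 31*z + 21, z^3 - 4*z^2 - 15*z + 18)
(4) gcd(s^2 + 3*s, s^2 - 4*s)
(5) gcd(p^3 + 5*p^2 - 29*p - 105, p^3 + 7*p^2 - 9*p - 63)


(1) = h
(2) = b^2 - 6*b + 8
(3) = z + 3
(4) = s
(5) = p^2 + 10*p + 21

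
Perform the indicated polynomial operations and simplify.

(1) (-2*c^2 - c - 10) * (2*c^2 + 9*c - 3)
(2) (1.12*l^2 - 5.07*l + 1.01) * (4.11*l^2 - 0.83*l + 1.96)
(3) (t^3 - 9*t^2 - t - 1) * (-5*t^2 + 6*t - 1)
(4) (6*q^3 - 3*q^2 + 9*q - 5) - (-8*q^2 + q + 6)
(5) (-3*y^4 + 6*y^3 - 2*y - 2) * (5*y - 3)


(1) = -4*c^4 - 20*c^3 - 23*c^2 - 87*c + 30
(2) = 4.6032*l^4 - 21.7673*l^3 + 10.5544*l^2 - 10.7755*l + 1.9796
(3) = -5*t^5 + 51*t^4 - 50*t^3 + 8*t^2 - 5*t + 1
(4) = 6*q^3 + 5*q^2 + 8*q - 11
(5) = -15*y^5 + 39*y^4 - 18*y^3 - 10*y^2 - 4*y + 6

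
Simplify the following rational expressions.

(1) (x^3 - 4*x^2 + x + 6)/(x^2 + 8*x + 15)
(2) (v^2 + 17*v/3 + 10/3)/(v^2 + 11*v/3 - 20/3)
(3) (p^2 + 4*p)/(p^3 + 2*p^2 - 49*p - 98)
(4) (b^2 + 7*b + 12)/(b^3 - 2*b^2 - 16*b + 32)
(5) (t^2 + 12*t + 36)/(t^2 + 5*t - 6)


(1) = (x^3 - 4*x^2 + x + 6)/(x^2 + 8*x + 15)
(2) = (3*v + 2)/(3*v - 4)
(3) = (p^2 + 4*p)/(p^3 + 2*p^2 - 49*p - 98)
(4) = (b + 3)/(b^2 - 6*b + 8)
(5) = (t + 6)/(t - 1)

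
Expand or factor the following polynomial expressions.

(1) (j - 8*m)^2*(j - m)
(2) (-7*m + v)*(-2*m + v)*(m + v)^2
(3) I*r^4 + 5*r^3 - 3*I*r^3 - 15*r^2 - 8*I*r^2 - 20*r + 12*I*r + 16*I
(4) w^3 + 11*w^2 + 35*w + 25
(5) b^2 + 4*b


(1) = j^3 - 17*j^2*m + 80*j*m^2 - 64*m^3
(2) = 14*m^4 + 19*m^3*v - 3*m^2*v^2 - 7*m*v^3 + v^4
(3) = (r - 4)*(r - 4*I)*(r - I)*(I*r + I)
(4) = (w + 1)*(w + 5)^2
(5) = b*(b + 4)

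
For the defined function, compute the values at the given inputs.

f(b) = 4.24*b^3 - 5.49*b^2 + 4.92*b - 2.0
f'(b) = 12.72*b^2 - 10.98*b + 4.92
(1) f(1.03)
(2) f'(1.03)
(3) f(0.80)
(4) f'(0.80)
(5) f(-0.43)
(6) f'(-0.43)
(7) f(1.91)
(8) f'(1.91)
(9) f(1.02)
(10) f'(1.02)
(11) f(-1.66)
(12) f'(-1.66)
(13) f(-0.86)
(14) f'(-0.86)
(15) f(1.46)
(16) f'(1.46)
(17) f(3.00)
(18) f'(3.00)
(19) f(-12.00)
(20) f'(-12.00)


(1) = 1.88
(2) = 7.11
(3) = 0.59
(4) = 4.28
(5) = -5.47
(6) = 11.99
(7) = 16.91
(8) = 30.35
(9) = 1.81
(10) = 6.95
(11) = -44.69
(12) = 58.20
(13) = -12.99
(14) = 23.77
(15) = 6.68
(16) = 16.00
(17) = 77.83
(18) = 86.46
(19) = -8178.32
(20) = 1968.36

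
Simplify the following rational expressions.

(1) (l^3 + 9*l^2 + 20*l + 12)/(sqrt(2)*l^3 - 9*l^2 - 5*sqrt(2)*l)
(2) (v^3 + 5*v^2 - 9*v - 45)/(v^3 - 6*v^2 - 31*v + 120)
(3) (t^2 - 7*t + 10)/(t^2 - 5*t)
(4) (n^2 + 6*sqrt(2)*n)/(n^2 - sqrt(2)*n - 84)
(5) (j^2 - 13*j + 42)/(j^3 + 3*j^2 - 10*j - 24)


(1) = (l^3 + 9*l^2 + 20*l + 12)/(sqrt(2)*l^3 - 9*l^2 - 5*sqrt(2)*l)
(2) = (v + 3)/(v - 8)
(3) = (t - 2)/t
(4) = n/(n - 7*sqrt(2))
(5) = (j^2 - 13*j + 42)/(j^3 + 3*j^2 - 10*j - 24)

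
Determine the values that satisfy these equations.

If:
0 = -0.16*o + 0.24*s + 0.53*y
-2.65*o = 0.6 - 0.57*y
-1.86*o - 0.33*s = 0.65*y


Then:
o = 0.05
s = -2.79
y = 1.28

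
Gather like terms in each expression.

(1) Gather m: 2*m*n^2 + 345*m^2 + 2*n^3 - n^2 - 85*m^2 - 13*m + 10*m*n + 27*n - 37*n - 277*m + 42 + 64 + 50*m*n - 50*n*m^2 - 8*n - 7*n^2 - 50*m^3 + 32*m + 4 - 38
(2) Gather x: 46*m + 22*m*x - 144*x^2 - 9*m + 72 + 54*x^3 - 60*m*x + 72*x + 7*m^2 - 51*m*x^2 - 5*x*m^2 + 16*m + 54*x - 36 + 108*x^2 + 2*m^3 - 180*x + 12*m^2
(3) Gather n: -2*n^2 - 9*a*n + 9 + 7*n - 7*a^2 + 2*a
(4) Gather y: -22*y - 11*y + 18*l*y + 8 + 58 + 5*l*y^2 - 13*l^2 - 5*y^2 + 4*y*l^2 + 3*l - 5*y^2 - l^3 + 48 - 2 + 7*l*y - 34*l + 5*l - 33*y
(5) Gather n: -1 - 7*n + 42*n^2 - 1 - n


(1) = -50*m^3 + m^2*(260 - 50*n) + m*(2*n^2 + 60*n - 258) + 2*n^3 - 8*n^2 - 18*n + 72
(2) = 2*m^3 + 19*m^2 + 53*m + 54*x^3 + x^2*(-51*m - 36) + x*(-5*m^2 - 38*m - 54) + 36
(3) = -7*a^2 + 2*a - 2*n^2 + n*(7 - 9*a) + 9
(4) = -l^3 - 13*l^2 - 26*l + y^2*(5*l - 10) + y*(4*l^2 + 25*l - 66) + 112
(5) = 42*n^2 - 8*n - 2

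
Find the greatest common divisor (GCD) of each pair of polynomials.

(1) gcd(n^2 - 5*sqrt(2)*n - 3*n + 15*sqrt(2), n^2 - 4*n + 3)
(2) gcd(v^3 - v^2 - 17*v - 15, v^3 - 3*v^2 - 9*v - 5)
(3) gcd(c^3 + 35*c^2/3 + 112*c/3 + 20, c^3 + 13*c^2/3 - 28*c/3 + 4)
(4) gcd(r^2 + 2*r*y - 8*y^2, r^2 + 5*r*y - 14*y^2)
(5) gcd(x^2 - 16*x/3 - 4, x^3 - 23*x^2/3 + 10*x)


(1) = gcd((n - 3)*(n - 5*sqrt(2)), (n - 3)*(n - 1)) = n - 3
(2) = gcd((v - 5)*(v + 1)*(v + 3), (v - 5)*(v + 1)^2) = v^2 - 4*v - 5
(3) = gcd((c + 2/3)*(c + 5)*(c + 6), (c - 1)*(c - 2/3)*(c + 6)) = c + 6
(4) = -r + 2*y
(5) = gcd((x - 6)*(x + 2/3), x*(x - 6)*(x - 5/3)) = x - 6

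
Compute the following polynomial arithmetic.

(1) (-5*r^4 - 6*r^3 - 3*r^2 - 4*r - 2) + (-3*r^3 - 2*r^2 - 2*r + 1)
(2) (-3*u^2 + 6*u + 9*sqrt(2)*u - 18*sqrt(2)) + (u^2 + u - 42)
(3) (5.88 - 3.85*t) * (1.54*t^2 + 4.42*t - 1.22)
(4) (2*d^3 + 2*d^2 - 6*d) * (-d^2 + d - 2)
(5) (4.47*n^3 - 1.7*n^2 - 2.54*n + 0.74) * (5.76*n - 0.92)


(1) = -5*r^4 - 9*r^3 - 5*r^2 - 6*r - 1
(2) = -2*u^2 + 7*u + 9*sqrt(2)*u - 42 - 18*sqrt(2)
(3) = -5.929*t^3 - 7.9618*t^2 + 30.6866*t - 7.1736
(4) = -2*d^5 + 4*d^3 - 10*d^2 + 12*d
(5) = 25.7472*n^4 - 13.9044*n^3 - 13.0664*n^2 + 6.5992*n - 0.6808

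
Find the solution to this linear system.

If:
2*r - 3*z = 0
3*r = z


Then:
r = 0
z = 0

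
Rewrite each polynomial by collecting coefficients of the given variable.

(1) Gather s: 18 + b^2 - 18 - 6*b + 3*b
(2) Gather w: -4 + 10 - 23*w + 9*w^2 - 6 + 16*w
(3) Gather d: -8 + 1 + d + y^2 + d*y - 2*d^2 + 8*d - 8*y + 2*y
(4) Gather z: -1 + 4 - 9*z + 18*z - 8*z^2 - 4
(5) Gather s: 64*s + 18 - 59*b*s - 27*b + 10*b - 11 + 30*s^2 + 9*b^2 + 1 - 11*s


(1) = b^2 - 3*b
(2) = 9*w^2 - 7*w
(3) = -2*d^2 + d*(y + 9) + y^2 - 6*y - 7
(4) = -8*z^2 + 9*z - 1
(5) = 9*b^2 - 17*b + 30*s^2 + s*(53 - 59*b) + 8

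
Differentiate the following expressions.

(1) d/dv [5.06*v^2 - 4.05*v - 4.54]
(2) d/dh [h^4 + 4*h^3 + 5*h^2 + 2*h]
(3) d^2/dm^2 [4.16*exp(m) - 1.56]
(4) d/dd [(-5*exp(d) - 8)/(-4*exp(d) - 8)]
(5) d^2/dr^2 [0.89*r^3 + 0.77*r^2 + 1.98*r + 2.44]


(1) = 10.12*v - 4.05
(2) = 4*h^3 + 12*h^2 + 10*h + 2
(3) = 4.16*exp(m)
(4) = exp(d)/(2*(exp(d) + 2)^2)
(5) = 5.34*r + 1.54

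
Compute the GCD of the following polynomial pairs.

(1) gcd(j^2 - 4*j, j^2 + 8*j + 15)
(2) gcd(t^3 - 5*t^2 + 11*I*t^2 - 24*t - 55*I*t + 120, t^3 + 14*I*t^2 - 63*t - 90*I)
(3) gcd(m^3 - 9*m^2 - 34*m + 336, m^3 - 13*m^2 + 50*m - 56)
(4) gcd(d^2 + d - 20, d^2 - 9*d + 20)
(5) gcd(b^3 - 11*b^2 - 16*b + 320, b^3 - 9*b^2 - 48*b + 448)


(1) = 1
(2) = gcd((t - 5)*(t + 3*I)*(t + 8*I), (t + 3*I)*(t + 5*I)*(t + 6*I)) = t + 3*I
(3) = gcd((m - 8)*(m - 7)*(m + 6), (m - 7)*(m - 4)*(m - 2)) = m - 7
(4) = gcd((d - 4)*(d + 5), (d - 5)*(d - 4)) = d - 4
(5) = gcd((b - 8)^2*(b + 5), (b - 8)^2*(b + 7)) = b^2 - 16*b + 64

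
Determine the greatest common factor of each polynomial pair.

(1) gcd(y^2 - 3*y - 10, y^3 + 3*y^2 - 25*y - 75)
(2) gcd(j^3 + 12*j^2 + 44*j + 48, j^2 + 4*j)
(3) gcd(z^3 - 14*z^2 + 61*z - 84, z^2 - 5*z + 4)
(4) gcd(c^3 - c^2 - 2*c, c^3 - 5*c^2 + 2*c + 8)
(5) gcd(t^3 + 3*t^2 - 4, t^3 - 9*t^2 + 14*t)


(1) = y - 5
(2) = j + 4
(3) = gcd((z - 7)*(z - 4)*(z - 3), (z - 4)*(z - 1)) = z - 4
(4) = gcd(c*(c - 2)*(c + 1), (c - 4)*(c - 2)*(c + 1)) = c^2 - c - 2
(5) = 1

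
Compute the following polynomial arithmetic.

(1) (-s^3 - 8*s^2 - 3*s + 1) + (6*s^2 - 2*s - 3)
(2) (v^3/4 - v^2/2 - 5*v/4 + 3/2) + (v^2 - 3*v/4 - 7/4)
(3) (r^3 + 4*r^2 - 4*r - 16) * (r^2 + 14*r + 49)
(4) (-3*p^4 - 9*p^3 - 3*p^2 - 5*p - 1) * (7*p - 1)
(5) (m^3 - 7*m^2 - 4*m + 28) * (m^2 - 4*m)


(1) = -s^3 - 2*s^2 - 5*s - 2
(2) = v^3/4 + v^2/2 - 2*v - 1/4
(3) = r^5 + 18*r^4 + 101*r^3 + 124*r^2 - 420*r - 784
(4) = -21*p^5 - 60*p^4 - 12*p^3 - 32*p^2 - 2*p + 1
(5) = m^5 - 11*m^4 + 24*m^3 + 44*m^2 - 112*m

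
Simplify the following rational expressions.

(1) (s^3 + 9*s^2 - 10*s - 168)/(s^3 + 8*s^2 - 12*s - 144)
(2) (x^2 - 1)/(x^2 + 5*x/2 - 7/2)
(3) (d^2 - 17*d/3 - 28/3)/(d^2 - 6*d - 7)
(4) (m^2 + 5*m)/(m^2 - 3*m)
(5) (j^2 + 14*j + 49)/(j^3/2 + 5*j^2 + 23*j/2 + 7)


(1) = (s + 7)/(s + 6)
(2) = (2*x + 2)/(2*x + 7)
(3) = (3*d + 4)/(3*d + 3)
(4) = (m + 5)/(m - 3)
(5) = (2*j + 14)/(j^2 + 3*j + 2)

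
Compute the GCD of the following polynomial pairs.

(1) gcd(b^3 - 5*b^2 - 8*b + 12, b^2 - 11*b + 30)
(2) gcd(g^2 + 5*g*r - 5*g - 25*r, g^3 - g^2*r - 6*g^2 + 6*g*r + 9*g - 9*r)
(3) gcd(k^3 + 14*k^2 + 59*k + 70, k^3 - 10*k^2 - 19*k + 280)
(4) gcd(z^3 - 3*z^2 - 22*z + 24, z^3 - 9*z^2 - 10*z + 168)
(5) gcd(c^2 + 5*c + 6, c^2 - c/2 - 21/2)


(1) = b - 6
(2) = gcd((g - 5)*(g + 5*r), (g - 3)^2*(g - r)) = 1
(3) = gcd((k + 2)*(k + 5)*(k + 7), (k - 8)*(k - 7)*(k + 5)) = k + 5
(4) = z^2 - 2*z - 24
(5) = c + 3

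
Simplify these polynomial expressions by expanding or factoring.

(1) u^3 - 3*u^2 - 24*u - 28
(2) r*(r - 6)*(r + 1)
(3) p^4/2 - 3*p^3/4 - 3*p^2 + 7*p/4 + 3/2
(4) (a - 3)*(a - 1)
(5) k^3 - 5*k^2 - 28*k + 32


(1) = (u - 7)*(u + 2)^2
(2) = r^3 - 5*r^2 - 6*r
(3) = (p/2 + 1)*(p - 3)*(p - 1)*(p + 1/2)
(4) = a^2 - 4*a + 3
(5) = (k - 8)*(k - 1)*(k + 4)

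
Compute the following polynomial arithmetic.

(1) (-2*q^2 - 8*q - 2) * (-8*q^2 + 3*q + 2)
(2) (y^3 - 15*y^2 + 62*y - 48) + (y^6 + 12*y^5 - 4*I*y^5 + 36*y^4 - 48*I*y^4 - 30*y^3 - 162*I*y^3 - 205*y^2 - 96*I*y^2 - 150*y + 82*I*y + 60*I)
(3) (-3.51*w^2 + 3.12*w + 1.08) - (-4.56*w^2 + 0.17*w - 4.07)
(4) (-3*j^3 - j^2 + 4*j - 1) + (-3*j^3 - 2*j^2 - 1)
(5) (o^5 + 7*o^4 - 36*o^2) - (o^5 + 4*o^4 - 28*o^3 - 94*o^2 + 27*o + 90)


(1) = 16*q^4 + 58*q^3 - 12*q^2 - 22*q - 4
(2) = y^6 + 12*y^5 - 4*I*y^5 + 36*y^4 - 48*I*y^4 - 29*y^3 - 162*I*y^3 - 220*y^2 - 96*I*y^2 - 88*y + 82*I*y - 48 + 60*I
(3) = 1.05*w^2 + 2.95*w + 5.15
(4) = -6*j^3 - 3*j^2 + 4*j - 2
(5) = 3*o^4 + 28*o^3 + 58*o^2 - 27*o - 90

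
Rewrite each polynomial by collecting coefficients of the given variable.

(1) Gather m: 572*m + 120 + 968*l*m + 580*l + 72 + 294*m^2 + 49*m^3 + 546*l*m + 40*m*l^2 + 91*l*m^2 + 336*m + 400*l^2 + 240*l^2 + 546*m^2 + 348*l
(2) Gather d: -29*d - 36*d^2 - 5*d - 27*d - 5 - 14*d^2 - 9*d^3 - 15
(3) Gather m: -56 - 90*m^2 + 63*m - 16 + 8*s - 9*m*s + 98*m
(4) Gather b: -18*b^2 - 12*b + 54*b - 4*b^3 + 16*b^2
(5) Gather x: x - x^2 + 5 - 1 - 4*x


(1) = 640*l^2 + 928*l + 49*m^3 + m^2*(91*l + 840) + m*(40*l^2 + 1514*l + 908) + 192
(2) = -9*d^3 - 50*d^2 - 61*d - 20
(3) = -90*m^2 + m*(161 - 9*s) + 8*s - 72
(4) = -4*b^3 - 2*b^2 + 42*b
(5) = -x^2 - 3*x + 4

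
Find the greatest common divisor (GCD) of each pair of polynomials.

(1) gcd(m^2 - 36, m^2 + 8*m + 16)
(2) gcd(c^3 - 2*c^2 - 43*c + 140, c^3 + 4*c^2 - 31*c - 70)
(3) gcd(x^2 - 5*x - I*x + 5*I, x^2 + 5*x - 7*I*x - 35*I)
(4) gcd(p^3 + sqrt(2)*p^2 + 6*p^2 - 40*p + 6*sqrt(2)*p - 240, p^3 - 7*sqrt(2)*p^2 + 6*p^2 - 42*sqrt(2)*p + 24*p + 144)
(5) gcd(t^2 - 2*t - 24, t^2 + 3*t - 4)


(1) = 1
(2) = gcd((c - 5)*(c - 4)*(c + 7), (c - 5)*(c + 2)*(c + 7)) = c^2 + 2*c - 35
(3) = 1
(4) = p^2 + p*(6 - 4*sqrt(2)) - 24*sqrt(2)
(5) = gcd((t - 6)*(t + 4), (t - 1)*(t + 4)) = t + 4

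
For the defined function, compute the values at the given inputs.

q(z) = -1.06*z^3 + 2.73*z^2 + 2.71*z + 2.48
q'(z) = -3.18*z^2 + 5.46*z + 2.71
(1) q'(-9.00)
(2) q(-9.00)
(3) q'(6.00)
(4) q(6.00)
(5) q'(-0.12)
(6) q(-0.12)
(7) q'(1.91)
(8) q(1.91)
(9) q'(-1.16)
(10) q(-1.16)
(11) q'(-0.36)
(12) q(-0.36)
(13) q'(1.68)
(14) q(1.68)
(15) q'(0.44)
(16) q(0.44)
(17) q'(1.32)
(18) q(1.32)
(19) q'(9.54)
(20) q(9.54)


(1) = -304.01
(2) = 971.96
(3) = -79.01
(4) = -111.94
(5) = 2.01
(6) = 2.20
(7) = 1.54
(8) = 10.23
(9) = -7.90
(10) = 4.66
(11) = 0.33
(12) = 1.91
(13) = 2.91
(14) = 9.71
(15) = 4.50
(16) = 4.11
(17) = 4.38
(18) = 8.38
(19) = -234.62
(20) = -643.55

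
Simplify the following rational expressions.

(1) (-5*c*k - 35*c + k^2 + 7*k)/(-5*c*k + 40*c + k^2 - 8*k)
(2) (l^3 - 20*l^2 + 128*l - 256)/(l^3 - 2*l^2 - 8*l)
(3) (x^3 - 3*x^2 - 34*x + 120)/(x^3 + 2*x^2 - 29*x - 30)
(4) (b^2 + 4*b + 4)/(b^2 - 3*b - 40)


(1) = (k + 7)/(k - 8)
(2) = (l^2 - 16*l + 64)/(l^2 + 2*l)
(3) = (x - 4)/(x + 1)
(4) = (b^2 + 4*b + 4)/(b^2 - 3*b - 40)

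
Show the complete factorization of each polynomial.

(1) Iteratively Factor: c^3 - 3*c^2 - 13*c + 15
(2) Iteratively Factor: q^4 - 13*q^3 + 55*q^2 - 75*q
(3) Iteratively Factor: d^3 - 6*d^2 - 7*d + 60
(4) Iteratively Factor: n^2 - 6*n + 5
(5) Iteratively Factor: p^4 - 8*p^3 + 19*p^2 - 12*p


(1) = (c - 5)*(c^2 + 2*c - 3) = (c - 5)*(c - 1)*(c + 3)
(2) = (q - 5)*(q^3 - 8*q^2 + 15*q) = q*(q - 5)*(q^2 - 8*q + 15) = q*(q - 5)*(q - 3)*(q - 5)
(3) = (d - 5)*(d^2 - d - 12) = (d - 5)*(d - 4)*(d + 3)
(4) = (n - 1)*(n - 5)
(5) = (p - 4)*(p^3 - 4*p^2 + 3*p) = (p - 4)*(p - 3)*(p^2 - p) = (p - 4)*(p - 3)*(p - 1)*(p)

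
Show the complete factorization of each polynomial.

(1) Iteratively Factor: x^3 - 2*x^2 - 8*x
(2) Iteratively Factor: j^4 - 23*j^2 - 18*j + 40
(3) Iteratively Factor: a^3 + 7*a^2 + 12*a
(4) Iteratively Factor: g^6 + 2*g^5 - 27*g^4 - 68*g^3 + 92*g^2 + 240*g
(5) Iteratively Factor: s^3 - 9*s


(1) = (x)*(x^2 - 2*x - 8) = x*(x - 4)*(x + 2)
(2) = (j + 4)*(j^3 - 4*j^2 - 7*j + 10) = (j - 5)*(j + 4)*(j^2 + j - 2) = (j - 5)*(j + 2)*(j + 4)*(j - 1)
(3) = (a + 4)*(a^2 + 3*a) = (a + 3)*(a + 4)*(a)
(4) = (g)*(g^5 + 2*g^4 - 27*g^3 - 68*g^2 + 92*g + 240) = g*(g + 3)*(g^4 - g^3 - 24*g^2 + 4*g + 80) = g*(g - 2)*(g + 3)*(g^3 + g^2 - 22*g - 40) = g*(g - 2)*(g + 2)*(g + 3)*(g^2 - g - 20) = g*(g - 2)*(g + 2)*(g + 3)*(g + 4)*(g - 5)
(5) = (s - 3)*(s^2 + 3*s) = s*(s - 3)*(s + 3)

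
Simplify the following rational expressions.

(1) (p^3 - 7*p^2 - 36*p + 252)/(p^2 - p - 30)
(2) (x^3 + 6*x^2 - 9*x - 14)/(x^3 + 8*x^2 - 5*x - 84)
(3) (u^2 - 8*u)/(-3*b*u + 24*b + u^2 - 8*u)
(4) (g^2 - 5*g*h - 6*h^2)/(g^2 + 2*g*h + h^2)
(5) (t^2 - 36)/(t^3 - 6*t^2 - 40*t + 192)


(1) = (p^2 - p - 42)/(p + 5)
(2) = (x^2 - x - 2)/(x^2 + x - 12)
(3) = u/(-3*b + u)
(4) = (g - 6*h)/(g + h)
(5) = (t - 6)/(t^2 - 12*t + 32)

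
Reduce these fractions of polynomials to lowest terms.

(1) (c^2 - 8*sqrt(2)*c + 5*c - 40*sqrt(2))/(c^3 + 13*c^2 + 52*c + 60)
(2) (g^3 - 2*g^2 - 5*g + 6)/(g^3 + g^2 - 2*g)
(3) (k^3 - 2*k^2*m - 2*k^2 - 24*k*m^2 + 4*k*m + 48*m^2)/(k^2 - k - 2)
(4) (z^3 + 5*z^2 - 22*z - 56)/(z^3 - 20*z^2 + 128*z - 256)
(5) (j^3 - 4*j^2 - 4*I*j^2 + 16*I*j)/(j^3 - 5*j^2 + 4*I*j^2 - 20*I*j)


(1) = (c - 8*sqrt(2))/(c^2 + 8*c + 12)
(2) = (g - 3)/g
(3) = (k^2 - 2*k*m - 24*m^2)/(k + 1)
(4) = (z^2 + 9*z + 14)/(z^2 - 16*z + 64)
(5) = (j^2 + j*(-4 - 4*I) + 16*I)/(j^2 + j*(-5 + 4*I) - 20*I)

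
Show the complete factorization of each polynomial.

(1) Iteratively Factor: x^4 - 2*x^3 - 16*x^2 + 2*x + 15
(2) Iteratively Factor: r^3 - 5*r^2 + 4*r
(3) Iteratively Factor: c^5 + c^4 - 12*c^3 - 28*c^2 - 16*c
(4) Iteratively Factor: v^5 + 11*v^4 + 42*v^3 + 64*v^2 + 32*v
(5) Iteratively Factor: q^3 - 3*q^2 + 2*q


(1) = (x + 1)*(x^3 - 3*x^2 - 13*x + 15) = (x - 1)*(x + 1)*(x^2 - 2*x - 15) = (x - 1)*(x + 1)*(x + 3)*(x - 5)
(2) = (r - 1)*(r^2 - 4*r) = (r - 4)*(r - 1)*(r)
(3) = (c - 4)*(c^4 + 5*c^3 + 8*c^2 + 4*c) = (c - 4)*(c + 1)*(c^3 + 4*c^2 + 4*c) = (c - 4)*(c + 1)*(c + 2)*(c^2 + 2*c) = (c - 4)*(c + 1)*(c + 2)^2*(c)
(4) = (v)*(v^4 + 11*v^3 + 42*v^2 + 64*v + 32) = v*(v + 1)*(v^3 + 10*v^2 + 32*v + 32) = v*(v + 1)*(v + 4)*(v^2 + 6*v + 8) = v*(v + 1)*(v + 4)^2*(v + 2)
(5) = (q - 2)*(q^2 - q) = (q - 2)*(q - 1)*(q)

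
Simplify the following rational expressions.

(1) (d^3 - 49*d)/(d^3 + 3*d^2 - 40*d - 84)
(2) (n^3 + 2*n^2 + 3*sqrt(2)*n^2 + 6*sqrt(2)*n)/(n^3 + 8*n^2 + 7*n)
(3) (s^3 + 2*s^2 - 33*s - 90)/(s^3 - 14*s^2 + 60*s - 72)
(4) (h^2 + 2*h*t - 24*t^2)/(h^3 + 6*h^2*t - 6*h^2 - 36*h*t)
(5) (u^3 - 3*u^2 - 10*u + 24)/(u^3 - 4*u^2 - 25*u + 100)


(1) = (d^2 - 7*d)/(d^2 - 4*d - 12)
(2) = (n^2 + n*(2 + 3*sqrt(2)) + 6*sqrt(2))/(n^2 + 8*n + 7)
(3) = (s^2 + 8*s + 15)/(s^2 - 8*s + 12)
(4) = (h - 4*t)/(h^2 - 6*h)
(5) = (u^2 + u - 6)/(u^2 - 25)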